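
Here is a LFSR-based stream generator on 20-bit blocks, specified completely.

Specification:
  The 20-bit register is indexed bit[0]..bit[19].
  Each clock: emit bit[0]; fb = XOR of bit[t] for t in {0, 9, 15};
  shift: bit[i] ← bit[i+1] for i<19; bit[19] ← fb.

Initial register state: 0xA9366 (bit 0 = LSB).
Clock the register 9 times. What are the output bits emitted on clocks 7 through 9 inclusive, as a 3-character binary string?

101

reg_0 = 0xA9366
clock 1: out=0, reg = 0x549B3
clock 2: out=1, reg = 0xAA4D9
clock 3: out=1, reg = 0x5526C
clock 4: out=0, reg = 0xAA936
clock 5: out=0, reg = 0xD549B
clock 6: out=1, reg = 0xEAA4D
clock 7: out=1, reg = 0xF5526
clock 8: out=0, reg = 0x7AA93
clock 9: out=1, reg = 0xBD549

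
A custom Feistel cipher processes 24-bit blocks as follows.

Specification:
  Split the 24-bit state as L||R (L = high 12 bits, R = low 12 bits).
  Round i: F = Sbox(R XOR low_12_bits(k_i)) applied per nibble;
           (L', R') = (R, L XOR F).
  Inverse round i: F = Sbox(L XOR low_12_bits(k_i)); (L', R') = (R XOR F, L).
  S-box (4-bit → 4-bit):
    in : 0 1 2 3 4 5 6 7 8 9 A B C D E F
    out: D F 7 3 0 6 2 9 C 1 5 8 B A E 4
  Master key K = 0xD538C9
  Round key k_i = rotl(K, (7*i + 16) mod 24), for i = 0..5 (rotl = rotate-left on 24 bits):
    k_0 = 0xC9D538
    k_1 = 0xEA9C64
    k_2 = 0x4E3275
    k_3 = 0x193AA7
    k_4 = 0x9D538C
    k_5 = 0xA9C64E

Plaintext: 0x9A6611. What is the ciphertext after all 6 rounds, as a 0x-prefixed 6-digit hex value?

0x5EA0D3

s_0 = plaintext = 0x9A6611
s_1 = Round(s_0, k_0) = 0x611AD7
s_2 = Round(s_1, k_1) = 0xAD7492
s_3 = Round(s_2, k_2) = 0x49283E
s_4 = Round(s_3, k_3) = 0x83E383
s_5 = Round(s_4, k_4) = 0x3835EA
s_6 = Round(s_5, k_5) = 0x5EA0D3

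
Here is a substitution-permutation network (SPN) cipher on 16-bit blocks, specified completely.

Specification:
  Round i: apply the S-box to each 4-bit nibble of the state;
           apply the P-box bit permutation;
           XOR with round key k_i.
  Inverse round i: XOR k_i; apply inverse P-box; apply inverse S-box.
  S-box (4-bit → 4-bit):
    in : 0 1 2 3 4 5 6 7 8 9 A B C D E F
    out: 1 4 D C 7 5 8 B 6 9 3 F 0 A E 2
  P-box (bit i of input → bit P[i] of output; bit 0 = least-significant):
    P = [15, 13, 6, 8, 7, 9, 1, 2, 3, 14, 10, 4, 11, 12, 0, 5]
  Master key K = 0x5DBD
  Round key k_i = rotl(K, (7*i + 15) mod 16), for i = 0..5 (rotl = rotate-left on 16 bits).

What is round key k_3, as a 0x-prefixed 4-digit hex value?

K = 0x5DBD
k_0 = rotl(K, (7*0+15) mod 16) = rotl(K, 15) = 0xAEDE
k_1 = rotl(K, (7*1+15) mod 16) = rotl(K, 6) = 0x6F57
k_2 = rotl(K, (7*2+15) mod 16) = rotl(K, 13) = 0xABB7
k_3 = rotl(K, (7*3+15) mod 16) = rotl(K, 4) = 0xDBD5

0xDBD5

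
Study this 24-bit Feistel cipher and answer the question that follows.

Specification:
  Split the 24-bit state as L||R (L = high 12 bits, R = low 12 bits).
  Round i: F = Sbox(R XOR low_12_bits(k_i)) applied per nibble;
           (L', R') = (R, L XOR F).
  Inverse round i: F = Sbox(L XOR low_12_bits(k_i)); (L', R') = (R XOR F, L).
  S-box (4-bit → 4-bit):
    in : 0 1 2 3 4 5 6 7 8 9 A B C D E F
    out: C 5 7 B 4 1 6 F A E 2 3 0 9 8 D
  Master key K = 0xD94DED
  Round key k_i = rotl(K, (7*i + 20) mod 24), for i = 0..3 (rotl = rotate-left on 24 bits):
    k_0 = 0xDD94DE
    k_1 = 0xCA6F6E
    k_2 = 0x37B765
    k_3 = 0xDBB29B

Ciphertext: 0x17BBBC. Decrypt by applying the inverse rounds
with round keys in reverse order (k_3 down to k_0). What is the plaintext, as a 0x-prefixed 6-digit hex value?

s_0 = ciphertext = 0x17BBBC
s_1 = InvRound(s_0, k_3) = 0x03017B
s_2 = InvRound(s_1, k_2) = 0xE6A030
s_3 = InvRound(s_2, k_1) = 0x5F4E6A
s_4 = InvRound(s_3, k_0) = 0xB185F4

0xB185F4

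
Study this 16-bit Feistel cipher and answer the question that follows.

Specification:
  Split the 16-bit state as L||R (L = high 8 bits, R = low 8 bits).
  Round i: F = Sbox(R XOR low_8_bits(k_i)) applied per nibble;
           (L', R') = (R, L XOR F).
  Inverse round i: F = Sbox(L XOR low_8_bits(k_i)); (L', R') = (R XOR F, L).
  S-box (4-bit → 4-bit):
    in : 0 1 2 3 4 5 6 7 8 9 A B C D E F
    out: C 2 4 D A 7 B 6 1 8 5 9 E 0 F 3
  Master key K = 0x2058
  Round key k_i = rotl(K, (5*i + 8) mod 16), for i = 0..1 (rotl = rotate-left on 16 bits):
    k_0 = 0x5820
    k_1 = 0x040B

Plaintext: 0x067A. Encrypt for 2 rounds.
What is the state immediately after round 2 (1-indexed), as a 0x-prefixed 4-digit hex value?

s_0 = plaintext = 0x067A
s_1 = Round(s_0, k_0) = 0x7A73
s_2 = Round(s_1, k_1) = 0x731B

0x731B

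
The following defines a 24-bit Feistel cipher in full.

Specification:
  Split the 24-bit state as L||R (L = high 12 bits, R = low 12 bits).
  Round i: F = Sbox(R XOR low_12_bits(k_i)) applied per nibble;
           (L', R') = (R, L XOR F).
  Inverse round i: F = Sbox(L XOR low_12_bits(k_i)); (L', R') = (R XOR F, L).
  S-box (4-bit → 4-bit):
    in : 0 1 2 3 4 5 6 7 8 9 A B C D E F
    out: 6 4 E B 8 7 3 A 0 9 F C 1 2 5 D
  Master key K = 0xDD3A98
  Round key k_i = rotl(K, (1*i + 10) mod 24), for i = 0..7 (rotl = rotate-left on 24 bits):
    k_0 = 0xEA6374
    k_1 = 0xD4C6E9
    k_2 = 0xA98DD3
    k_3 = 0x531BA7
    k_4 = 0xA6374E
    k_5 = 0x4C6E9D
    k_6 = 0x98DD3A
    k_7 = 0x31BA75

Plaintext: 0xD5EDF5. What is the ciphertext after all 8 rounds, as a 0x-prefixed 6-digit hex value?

s_0 = plaintext = 0xD5EDF5
s_1 = Round(s_0, k_0) = 0xDF585A
s_2 = Round(s_1, k_1) = 0x85A83E
s_3 = Round(s_2, k_2) = 0x83EF08
s_4 = Round(s_3, k_3) = 0xF080C3
s_5 = Round(s_4, k_4) = 0x0C350A
s_6 = Round(s_5, k_5) = 0x50AC59
s_7 = Round(s_6, k_6) = 0xC59131
s_8 = Round(s_7, k_7) = 0x1310D1

0x1310D1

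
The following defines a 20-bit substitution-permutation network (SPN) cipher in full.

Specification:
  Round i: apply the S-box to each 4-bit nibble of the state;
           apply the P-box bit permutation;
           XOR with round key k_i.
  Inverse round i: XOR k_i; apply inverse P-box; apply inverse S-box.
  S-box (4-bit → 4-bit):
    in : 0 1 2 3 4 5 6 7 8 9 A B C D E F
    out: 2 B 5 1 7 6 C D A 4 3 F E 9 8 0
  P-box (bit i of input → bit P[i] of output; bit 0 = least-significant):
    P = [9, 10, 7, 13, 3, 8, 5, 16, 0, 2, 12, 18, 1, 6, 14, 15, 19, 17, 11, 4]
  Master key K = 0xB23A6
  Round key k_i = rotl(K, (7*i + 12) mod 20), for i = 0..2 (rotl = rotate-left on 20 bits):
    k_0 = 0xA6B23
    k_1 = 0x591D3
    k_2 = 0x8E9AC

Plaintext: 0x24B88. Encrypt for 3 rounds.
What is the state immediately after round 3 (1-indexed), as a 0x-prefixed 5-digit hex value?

0xACFD4

s_0 = plaintext = 0x24B88
s_1 = Round(s_0, k_0) = 0x71664
s_2 = Round(s_1, k_1) = 0x80F21
s_3 = Round(s_2, k_2) = 0xACFD4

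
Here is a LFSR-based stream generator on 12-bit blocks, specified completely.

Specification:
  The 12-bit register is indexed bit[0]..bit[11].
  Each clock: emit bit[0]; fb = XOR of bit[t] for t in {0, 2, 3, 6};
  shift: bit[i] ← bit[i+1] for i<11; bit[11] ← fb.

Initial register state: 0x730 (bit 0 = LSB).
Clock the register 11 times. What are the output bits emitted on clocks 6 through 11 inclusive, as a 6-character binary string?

reg_0 = 0x730
clock 1: out=0, reg = 0x398
clock 2: out=0, reg = 0x9CC
clock 3: out=0, reg = 0xCE6
clock 4: out=0, reg = 0x673
clock 5: out=1, reg = 0x339
clock 6: out=1, reg = 0x19C
clock 7: out=0, reg = 0x0CE
clock 8: out=0, reg = 0x867
clock 9: out=1, reg = 0xC33
clock 10: out=1, reg = 0xE19
clock 11: out=1, reg = 0x70C

100111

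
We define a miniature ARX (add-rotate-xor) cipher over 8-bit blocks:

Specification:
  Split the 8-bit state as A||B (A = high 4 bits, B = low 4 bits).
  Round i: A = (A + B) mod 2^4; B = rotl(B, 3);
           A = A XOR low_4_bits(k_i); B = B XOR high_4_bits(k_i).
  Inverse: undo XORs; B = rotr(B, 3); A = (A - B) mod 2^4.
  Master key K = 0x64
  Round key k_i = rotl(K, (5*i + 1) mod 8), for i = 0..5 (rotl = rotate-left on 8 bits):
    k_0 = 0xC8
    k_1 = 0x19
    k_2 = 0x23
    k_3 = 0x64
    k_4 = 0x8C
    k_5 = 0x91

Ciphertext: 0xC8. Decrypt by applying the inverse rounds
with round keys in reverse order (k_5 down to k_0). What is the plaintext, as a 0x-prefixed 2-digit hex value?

s_0 = ciphertext = 0xC8
s_1 = InvRound(s_0, k_5) = 0xB2
s_2 = InvRound(s_1, k_4) = 0x25
s_3 = InvRound(s_2, k_3) = 0x06
s_4 = InvRound(s_3, k_2) = 0xB8
s_5 = InvRound(s_4, k_1) = 0xF3
s_6 = InvRound(s_5, k_0) = 0x8F

0x8F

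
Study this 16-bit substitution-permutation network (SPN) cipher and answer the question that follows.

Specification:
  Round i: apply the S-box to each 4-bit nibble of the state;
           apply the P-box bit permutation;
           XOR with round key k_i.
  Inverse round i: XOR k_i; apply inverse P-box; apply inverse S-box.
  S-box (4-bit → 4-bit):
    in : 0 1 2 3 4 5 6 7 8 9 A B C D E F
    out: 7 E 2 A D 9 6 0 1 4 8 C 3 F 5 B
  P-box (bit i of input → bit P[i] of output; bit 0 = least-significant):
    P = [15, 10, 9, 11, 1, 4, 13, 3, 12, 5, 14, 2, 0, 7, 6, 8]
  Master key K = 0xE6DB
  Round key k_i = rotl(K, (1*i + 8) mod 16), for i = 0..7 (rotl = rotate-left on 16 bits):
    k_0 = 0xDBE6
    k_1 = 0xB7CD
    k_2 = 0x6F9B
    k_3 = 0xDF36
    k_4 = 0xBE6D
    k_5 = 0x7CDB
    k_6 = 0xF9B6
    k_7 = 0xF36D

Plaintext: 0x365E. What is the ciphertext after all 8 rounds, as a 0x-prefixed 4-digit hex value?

0x8508

s_0 = plaintext = 0x365E
s_1 = Round(s_0, k_0) = 0x184C
s_2 = Round(s_1, k_1) = 0x0207
s_3 = Round(s_2, k_2) = 0x4F68
s_4 = Round(s_3, k_3) = 0x6E43
s_5 = Round(s_4, k_4) = 0xC2A7
s_6 = Round(s_5, k_5) = 0x7C72
s_7 = Round(s_6, k_6) = 0xED96
s_8 = Round(s_7, k_7) = 0x8508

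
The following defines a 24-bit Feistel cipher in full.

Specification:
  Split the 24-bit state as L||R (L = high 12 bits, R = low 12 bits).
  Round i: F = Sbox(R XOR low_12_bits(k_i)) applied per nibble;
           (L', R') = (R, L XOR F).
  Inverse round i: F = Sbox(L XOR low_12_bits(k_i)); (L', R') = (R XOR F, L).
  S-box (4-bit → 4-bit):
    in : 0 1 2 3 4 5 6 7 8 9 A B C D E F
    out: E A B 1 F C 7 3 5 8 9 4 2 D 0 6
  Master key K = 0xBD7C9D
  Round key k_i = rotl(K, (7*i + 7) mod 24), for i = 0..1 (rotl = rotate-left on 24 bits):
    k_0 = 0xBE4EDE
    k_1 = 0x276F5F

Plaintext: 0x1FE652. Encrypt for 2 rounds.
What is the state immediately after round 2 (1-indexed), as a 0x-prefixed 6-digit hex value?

0x4AC233

s_0 = plaintext = 0x1FE652
s_1 = Round(s_0, k_0) = 0x6524AC
s_2 = Round(s_1, k_1) = 0x4AC233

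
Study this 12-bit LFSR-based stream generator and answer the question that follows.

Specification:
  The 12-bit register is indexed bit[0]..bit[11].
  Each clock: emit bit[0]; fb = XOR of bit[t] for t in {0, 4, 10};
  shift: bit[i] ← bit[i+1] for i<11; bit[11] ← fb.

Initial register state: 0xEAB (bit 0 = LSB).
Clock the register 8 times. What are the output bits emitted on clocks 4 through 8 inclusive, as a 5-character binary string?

10101

reg_0 = 0xEAB
clock 1: out=1, reg = 0x755
clock 2: out=1, reg = 0xBAA
clock 3: out=0, reg = 0x5D5
clock 4: out=1, reg = 0xAEA
clock 5: out=0, reg = 0x575
clock 6: out=1, reg = 0xABA
clock 7: out=0, reg = 0xD5D
clock 8: out=1, reg = 0xEAE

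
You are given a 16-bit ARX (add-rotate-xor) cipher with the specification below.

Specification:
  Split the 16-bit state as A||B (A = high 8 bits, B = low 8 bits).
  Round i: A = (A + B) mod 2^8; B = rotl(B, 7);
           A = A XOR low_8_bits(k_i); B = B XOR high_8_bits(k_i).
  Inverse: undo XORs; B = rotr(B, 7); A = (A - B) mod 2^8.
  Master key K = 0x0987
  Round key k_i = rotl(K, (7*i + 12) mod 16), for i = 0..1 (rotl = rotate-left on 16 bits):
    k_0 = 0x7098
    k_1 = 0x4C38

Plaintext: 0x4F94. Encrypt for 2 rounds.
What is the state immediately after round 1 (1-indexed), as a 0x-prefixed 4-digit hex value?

s_0 = plaintext = 0x4F94
s_1 = Round(s_0, k_0) = 0x7B3A
s_2 = Round(s_1, k_1) = 0x8D51

0x7B3A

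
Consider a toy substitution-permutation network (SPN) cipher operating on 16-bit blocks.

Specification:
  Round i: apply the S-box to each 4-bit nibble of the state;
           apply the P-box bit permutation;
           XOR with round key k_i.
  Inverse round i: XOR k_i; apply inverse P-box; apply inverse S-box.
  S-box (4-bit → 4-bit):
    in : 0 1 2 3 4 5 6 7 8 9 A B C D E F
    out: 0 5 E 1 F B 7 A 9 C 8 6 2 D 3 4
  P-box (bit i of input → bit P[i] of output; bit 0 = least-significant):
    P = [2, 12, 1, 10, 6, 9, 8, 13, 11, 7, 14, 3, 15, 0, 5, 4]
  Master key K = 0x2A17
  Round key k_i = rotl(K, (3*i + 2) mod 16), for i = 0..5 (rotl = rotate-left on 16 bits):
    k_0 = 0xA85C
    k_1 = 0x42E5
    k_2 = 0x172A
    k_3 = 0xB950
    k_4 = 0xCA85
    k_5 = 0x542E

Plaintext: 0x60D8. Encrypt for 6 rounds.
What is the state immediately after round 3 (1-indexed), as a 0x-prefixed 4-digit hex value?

0x3FA8

s_0 = plaintext = 0x60D8
s_1 = Round(s_0, k_0) = 0x0D39
s_2 = Round(s_1, k_1) = 0x0EAF
s_3 = Round(s_2, k_2) = 0x3FA8
s_4 = Round(s_3, k_3) = 0x5D54
s_5 = Round(s_4, k_4) = 0x34DA
s_6 = Round(s_5, k_5) = 0xB9E6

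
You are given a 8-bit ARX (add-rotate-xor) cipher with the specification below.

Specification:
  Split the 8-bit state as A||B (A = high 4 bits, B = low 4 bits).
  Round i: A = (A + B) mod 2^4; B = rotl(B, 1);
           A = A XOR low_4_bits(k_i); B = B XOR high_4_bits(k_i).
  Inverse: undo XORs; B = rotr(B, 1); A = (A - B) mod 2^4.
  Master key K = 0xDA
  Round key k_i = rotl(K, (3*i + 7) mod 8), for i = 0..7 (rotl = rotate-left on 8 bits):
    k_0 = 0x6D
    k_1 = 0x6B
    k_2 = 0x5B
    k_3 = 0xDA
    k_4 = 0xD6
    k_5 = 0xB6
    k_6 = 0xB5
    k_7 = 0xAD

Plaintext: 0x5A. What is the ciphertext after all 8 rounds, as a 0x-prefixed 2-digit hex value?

0x7A

s_0 = plaintext = 0x5A
s_1 = Round(s_0, k_0) = 0x23
s_2 = Round(s_1, k_1) = 0xE0
s_3 = Round(s_2, k_2) = 0x55
s_4 = Round(s_3, k_3) = 0x07
s_5 = Round(s_4, k_4) = 0x13
s_6 = Round(s_5, k_5) = 0x2D
s_7 = Round(s_6, k_6) = 0xA0
s_8 = Round(s_7, k_7) = 0x7A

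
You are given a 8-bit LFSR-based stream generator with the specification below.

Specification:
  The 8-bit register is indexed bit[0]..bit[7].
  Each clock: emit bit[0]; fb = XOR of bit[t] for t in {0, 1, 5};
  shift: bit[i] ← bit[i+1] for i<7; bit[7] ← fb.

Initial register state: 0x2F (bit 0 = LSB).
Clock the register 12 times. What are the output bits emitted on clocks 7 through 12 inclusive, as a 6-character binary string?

reg_0 = 0x2F
clock 1: out=1, reg = 0x97
clock 2: out=1, reg = 0x4B
clock 3: out=1, reg = 0x25
clock 4: out=1, reg = 0x12
clock 5: out=0, reg = 0x89
clock 6: out=1, reg = 0xC4
clock 7: out=0, reg = 0x62
clock 8: out=0, reg = 0x31
clock 9: out=1, reg = 0x18
clock 10: out=0, reg = 0x0C
clock 11: out=0, reg = 0x06
clock 12: out=0, reg = 0x83

001000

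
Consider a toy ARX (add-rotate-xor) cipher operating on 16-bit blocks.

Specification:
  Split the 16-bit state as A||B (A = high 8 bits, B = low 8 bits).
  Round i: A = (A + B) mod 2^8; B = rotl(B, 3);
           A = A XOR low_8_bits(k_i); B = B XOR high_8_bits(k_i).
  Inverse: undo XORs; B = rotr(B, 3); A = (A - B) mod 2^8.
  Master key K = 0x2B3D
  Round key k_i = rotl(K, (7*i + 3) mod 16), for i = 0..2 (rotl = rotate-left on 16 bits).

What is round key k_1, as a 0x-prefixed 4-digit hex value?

0xF4AC

K = 0x2B3D
k_0 = rotl(K, (7*0+3) mod 16) = rotl(K, 3) = 0x59E9
k_1 = rotl(K, (7*1+3) mod 16) = rotl(K, 10) = 0xF4AC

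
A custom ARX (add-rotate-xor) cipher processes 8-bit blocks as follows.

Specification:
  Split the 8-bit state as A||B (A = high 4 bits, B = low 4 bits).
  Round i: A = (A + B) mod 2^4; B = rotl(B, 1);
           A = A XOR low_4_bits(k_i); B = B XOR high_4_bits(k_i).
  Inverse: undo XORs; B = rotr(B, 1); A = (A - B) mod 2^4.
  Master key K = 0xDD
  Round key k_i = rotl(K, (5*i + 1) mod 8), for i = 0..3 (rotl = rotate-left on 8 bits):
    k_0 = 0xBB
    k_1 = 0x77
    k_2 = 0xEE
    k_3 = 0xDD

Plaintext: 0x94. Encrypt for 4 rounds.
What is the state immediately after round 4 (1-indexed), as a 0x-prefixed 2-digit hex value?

s_0 = plaintext = 0x94
s_1 = Round(s_0, k_0) = 0x63
s_2 = Round(s_1, k_1) = 0xE1
s_3 = Round(s_2, k_2) = 0x1C
s_4 = Round(s_3, k_3) = 0x04

0x04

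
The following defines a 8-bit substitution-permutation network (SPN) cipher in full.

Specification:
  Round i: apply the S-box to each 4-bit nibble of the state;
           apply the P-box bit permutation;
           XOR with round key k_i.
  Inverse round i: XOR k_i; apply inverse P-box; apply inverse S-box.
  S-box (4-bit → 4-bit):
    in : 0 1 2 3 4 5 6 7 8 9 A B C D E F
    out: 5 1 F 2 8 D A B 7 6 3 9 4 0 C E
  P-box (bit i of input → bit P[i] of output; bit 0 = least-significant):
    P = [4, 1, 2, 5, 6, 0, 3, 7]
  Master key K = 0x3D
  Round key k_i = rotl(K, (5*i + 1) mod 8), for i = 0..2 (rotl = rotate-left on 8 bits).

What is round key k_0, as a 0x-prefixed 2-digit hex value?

K = 0x3D
k_0 = rotl(K, (5*0+1) mod 8) = rotl(K, 1) = 0x7A

0x7A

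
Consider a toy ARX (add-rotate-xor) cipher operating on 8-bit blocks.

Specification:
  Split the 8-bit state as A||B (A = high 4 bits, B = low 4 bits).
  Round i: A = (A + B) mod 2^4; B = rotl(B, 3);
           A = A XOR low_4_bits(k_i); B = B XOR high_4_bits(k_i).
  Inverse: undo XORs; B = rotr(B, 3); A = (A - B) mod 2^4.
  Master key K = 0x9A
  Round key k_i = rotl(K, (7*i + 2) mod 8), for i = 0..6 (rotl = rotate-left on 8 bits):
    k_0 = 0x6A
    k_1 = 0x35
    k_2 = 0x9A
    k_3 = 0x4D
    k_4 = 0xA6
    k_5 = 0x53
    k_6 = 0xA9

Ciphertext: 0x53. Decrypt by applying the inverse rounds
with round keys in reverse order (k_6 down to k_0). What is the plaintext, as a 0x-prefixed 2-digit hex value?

s_0 = ciphertext = 0x53
s_1 = InvRound(s_0, k_6) = 0x93
s_2 = InvRound(s_1, k_5) = 0xEC
s_3 = InvRound(s_2, k_4) = 0xCC
s_4 = InvRound(s_3, k_3) = 0x01
s_5 = InvRound(s_4, k_2) = 0x91
s_6 = InvRound(s_5, k_1) = 0x84
s_7 = InvRound(s_6, k_0) = 0xE4

0xE4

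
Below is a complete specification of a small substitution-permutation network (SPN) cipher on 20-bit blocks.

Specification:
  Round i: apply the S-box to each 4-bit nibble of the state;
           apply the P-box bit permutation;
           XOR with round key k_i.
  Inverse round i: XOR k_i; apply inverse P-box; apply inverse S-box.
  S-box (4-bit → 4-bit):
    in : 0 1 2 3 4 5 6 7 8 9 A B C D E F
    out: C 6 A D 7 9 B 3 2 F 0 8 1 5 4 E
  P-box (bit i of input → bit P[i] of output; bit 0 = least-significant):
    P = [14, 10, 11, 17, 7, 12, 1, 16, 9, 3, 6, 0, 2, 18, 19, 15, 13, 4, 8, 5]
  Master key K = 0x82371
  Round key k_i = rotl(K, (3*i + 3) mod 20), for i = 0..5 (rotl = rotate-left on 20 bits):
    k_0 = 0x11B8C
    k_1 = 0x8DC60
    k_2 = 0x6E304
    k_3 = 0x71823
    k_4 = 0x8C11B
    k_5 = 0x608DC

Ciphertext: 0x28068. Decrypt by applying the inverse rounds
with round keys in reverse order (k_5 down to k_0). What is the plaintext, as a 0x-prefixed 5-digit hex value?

0xD74EF

s_0 = ciphertext = 0x28068
s_1 = InvRound(s_0, k_5) = 0x26ACE
s_2 = InvRound(s_1, k_4) = 0x433C0
s_3 = InvRound(s_2, k_3) = 0x3A330
s_4 = InvRound(s_3, k_2) = 0x27ABC
s_5 = InvRound(s_4, k_1) = 0x734C2
s_6 = InvRound(s_5, k_0) = 0xD74EF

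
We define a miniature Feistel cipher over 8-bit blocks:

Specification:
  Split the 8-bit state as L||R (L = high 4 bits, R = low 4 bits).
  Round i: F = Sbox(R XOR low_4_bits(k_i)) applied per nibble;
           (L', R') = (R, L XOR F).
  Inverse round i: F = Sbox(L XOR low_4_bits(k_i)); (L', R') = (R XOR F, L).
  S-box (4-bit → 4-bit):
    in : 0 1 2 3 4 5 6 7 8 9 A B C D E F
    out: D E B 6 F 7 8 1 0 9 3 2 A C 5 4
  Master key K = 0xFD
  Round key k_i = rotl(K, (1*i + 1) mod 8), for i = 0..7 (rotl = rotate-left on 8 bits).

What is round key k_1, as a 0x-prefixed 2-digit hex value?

K = 0xFD
k_0 = rotl(K, (1*0+1) mod 8) = rotl(K, 1) = 0xFB
k_1 = rotl(K, (1*1+1) mod 8) = rotl(K, 2) = 0xF7

0xF7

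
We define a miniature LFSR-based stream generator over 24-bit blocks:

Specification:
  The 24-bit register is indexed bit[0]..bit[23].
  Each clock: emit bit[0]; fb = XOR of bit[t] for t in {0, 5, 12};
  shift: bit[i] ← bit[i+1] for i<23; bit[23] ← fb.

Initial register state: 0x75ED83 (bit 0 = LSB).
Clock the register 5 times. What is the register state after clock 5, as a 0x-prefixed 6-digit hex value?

reg_0 = 0x75ED83
clock 1: out=1, reg = 0xBAF6C1
clock 2: out=1, reg = 0x5D7B60
clock 3: out=0, reg = 0x2EBDB0
clock 4: out=0, reg = 0x175ED8
clock 5: out=0, reg = 0x8BAF6C

0x8BAF6C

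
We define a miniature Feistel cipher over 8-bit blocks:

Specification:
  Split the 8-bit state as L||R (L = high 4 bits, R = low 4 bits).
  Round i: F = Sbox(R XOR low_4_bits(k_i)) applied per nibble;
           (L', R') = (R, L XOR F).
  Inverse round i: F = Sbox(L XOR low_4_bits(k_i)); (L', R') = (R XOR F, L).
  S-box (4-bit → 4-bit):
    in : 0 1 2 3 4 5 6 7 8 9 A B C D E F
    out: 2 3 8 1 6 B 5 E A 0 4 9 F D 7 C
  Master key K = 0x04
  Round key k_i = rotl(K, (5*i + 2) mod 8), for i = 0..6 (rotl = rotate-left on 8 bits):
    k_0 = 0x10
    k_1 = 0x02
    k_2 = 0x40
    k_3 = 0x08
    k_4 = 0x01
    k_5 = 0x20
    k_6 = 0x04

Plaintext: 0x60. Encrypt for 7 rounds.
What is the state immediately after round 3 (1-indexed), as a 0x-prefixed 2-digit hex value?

0x5F

s_0 = plaintext = 0x60
s_1 = Round(s_0, k_0) = 0x04
s_2 = Round(s_1, k_1) = 0x45
s_3 = Round(s_2, k_2) = 0x5F
s_4 = Round(s_3, k_3) = 0xFB
s_5 = Round(s_4, k_4) = 0xBB
s_6 = Round(s_5, k_5) = 0xB2
s_7 = Round(s_6, k_6) = 0x2E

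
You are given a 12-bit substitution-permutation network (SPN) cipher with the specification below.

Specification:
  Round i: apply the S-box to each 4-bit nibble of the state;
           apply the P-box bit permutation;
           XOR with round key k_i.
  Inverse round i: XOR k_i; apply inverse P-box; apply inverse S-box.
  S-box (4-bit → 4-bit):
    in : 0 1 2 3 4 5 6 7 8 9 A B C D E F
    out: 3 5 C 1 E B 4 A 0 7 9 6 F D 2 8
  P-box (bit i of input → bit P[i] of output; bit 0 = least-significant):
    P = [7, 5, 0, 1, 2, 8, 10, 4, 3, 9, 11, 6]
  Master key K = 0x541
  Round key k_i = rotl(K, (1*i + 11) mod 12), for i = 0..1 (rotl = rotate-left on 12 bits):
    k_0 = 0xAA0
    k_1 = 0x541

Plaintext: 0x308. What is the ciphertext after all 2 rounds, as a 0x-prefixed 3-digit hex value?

0xFF6

s_0 = plaintext = 0x308
s_1 = Round(s_0, k_0) = 0xBAC
s_2 = Round(s_1, k_1) = 0xFF6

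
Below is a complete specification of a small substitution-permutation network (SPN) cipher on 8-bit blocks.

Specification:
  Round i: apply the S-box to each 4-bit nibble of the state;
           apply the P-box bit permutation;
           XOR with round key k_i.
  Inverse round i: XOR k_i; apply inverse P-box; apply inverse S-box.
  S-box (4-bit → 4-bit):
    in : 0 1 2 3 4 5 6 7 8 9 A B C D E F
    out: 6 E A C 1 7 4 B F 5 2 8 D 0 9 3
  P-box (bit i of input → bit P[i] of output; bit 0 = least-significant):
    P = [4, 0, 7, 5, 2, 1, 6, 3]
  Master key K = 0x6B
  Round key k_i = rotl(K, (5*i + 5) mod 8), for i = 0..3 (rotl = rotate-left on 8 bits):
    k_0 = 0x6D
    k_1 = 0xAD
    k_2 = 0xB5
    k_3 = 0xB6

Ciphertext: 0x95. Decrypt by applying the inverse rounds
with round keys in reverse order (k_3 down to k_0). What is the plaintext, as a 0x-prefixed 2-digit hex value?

0x32

s_0 = ciphertext = 0x95
s_1 = InvRound(s_0, k_3) = 0xA2
s_2 = InvRound(s_1, k_2) = 0xFF
s_3 = InvRound(s_2, k_1) = 0x04
s_4 = InvRound(s_3, k_0) = 0x32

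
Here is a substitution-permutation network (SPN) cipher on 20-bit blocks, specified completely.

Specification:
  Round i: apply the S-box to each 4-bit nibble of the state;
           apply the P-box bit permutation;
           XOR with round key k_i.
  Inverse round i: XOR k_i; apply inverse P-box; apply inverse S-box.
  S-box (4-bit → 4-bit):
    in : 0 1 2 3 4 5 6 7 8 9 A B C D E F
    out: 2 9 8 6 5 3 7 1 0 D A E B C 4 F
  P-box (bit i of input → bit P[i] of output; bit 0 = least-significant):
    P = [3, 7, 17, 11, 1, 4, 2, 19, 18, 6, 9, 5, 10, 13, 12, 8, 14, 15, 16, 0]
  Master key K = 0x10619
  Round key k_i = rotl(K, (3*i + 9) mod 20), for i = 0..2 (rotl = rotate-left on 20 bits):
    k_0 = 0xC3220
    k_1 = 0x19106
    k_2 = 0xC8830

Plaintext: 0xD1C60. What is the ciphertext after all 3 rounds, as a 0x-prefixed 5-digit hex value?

0xA5081

s_0 = plaintext = 0xD1C60
s_1 = Round(s_0, k_0) = 0x937D7
s_2 = Round(s_1, k_1) = 0xCE10B
s_3 = Round(s_2, k_2) = 0xA5081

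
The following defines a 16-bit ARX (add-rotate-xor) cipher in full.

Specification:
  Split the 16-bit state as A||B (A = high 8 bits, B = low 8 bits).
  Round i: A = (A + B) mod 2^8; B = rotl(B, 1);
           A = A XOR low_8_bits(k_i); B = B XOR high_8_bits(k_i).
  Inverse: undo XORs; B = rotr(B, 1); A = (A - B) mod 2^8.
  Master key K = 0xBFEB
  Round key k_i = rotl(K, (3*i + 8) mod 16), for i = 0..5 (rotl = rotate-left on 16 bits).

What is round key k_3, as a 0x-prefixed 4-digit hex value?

K = 0xBFEB
k_0 = rotl(K, (3*0+8) mod 16) = rotl(K, 8) = 0xEBBF
k_1 = rotl(K, (3*1+8) mod 16) = rotl(K, 11) = 0x5DFF
k_2 = rotl(K, (3*2+8) mod 16) = rotl(K, 14) = 0xEFFA
k_3 = rotl(K, (3*3+8) mod 16) = rotl(K, 1) = 0x7FD7

0x7FD7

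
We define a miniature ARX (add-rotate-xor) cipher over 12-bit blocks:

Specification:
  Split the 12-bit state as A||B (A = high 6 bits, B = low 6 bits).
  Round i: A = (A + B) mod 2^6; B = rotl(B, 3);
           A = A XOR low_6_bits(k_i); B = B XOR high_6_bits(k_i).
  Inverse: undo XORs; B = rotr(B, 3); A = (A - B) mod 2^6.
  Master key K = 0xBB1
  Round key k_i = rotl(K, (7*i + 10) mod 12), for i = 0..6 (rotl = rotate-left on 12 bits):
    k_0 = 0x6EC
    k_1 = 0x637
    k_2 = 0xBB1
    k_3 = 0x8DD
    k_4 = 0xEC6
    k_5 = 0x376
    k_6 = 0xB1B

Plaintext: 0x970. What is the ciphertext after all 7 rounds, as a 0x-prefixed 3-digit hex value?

0xC12

s_0 = plaintext = 0x970
s_1 = Round(s_0, k_0) = 0xE5D
s_2 = Round(s_1, k_1) = 0x873
s_3 = Round(s_2, k_2) = 0x970
s_4 = Round(s_3, k_3) = 0x225
s_5 = Round(s_4, k_4) = 0xAD7
s_6 = Round(s_5, k_5) = 0xD37
s_7 = Round(s_6, k_6) = 0xC12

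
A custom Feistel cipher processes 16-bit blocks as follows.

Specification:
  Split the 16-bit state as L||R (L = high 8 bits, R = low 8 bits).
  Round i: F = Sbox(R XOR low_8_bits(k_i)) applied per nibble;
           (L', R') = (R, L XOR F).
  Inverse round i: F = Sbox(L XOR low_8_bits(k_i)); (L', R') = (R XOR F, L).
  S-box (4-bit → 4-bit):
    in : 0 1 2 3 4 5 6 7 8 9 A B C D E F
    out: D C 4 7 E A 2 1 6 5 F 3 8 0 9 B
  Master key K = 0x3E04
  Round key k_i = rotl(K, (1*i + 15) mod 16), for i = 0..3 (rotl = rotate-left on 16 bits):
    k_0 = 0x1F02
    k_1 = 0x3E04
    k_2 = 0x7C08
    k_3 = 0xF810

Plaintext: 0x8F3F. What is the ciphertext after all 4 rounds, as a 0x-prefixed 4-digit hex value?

s_0 = plaintext = 0x8F3F
s_1 = Round(s_0, k_0) = 0x3FFF
s_2 = Round(s_1, k_1) = 0xFF8C
s_3 = Round(s_2, k_2) = 0x8C91
s_4 = Round(s_3, k_3) = 0x91E0

0x91E0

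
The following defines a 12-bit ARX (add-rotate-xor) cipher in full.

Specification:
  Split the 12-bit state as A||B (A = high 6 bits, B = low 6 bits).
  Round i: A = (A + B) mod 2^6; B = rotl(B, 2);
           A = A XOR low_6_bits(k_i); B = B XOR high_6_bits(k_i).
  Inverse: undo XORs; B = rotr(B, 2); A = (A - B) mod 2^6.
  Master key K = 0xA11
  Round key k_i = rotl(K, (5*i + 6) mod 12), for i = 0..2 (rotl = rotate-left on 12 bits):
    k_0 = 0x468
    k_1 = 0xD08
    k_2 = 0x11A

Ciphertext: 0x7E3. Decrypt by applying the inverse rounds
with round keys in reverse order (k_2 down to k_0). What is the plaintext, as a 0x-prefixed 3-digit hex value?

0xE60

s_0 = ciphertext = 0x7E3
s_1 = InvRound(s_0, k_2) = 0x339
s_2 = InvRound(s_1, k_1) = 0xC53
s_3 = InvRound(s_2, k_0) = 0xE60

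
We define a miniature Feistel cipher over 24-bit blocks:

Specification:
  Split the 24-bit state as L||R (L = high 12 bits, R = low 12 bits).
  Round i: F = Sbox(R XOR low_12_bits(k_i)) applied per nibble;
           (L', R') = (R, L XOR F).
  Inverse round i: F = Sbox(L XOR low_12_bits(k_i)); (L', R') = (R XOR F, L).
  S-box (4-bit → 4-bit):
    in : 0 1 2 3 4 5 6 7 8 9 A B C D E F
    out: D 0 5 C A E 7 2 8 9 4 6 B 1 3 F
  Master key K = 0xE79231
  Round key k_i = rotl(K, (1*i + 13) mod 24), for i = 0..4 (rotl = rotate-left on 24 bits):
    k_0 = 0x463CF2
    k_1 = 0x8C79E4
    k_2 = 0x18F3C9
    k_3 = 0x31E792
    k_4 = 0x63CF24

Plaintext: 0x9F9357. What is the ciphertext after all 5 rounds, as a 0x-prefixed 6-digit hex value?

0xF66437

s_0 = plaintext = 0x9F9357
s_1 = Round(s_0, k_0) = 0x3576B7
s_2 = Round(s_1, k_1) = 0x6B7CBB
s_3 = Round(s_2, k_2) = 0xCBB992
s_4 = Round(s_3, k_3) = 0x992F66
s_5 = Round(s_4, k_4) = 0xF66437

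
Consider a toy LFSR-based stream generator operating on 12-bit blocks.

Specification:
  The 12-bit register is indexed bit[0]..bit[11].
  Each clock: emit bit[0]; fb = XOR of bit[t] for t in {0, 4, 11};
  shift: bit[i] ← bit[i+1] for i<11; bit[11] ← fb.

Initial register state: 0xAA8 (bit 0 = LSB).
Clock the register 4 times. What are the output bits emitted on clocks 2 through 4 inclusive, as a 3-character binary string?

reg_0 = 0xAA8
clock 1: out=0, reg = 0xD54
clock 2: out=0, reg = 0x6AA
clock 3: out=0, reg = 0x355
clock 4: out=1, reg = 0x1AA

001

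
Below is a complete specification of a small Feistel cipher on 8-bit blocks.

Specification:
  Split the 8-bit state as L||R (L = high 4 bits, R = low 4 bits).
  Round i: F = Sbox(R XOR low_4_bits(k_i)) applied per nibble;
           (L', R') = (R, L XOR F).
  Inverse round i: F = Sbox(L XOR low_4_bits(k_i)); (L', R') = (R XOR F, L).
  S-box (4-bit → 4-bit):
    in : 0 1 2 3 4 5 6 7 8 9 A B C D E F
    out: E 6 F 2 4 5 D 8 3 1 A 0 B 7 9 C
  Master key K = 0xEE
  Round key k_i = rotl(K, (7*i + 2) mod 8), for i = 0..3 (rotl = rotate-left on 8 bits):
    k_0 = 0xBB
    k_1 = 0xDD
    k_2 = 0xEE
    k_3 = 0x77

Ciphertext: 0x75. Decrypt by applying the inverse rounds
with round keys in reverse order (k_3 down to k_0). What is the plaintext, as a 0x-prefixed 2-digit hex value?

0x97

s_0 = ciphertext = 0x75
s_1 = InvRound(s_0, k_3) = 0xB7
s_2 = InvRound(s_1, k_2) = 0x2B
s_3 = InvRound(s_2, k_1) = 0x72
s_4 = InvRound(s_3, k_0) = 0x97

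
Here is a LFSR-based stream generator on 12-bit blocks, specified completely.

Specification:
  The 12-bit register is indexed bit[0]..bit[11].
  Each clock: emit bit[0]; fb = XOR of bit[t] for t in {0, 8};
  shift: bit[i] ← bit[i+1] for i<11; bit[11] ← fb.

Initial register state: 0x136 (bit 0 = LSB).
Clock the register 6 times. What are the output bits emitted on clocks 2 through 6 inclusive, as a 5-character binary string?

11011

reg_0 = 0x136
clock 1: out=0, reg = 0x89B
clock 2: out=1, reg = 0xC4D
clock 3: out=1, reg = 0xE26
clock 4: out=0, reg = 0x713
clock 5: out=1, reg = 0x389
clock 6: out=1, reg = 0x1C4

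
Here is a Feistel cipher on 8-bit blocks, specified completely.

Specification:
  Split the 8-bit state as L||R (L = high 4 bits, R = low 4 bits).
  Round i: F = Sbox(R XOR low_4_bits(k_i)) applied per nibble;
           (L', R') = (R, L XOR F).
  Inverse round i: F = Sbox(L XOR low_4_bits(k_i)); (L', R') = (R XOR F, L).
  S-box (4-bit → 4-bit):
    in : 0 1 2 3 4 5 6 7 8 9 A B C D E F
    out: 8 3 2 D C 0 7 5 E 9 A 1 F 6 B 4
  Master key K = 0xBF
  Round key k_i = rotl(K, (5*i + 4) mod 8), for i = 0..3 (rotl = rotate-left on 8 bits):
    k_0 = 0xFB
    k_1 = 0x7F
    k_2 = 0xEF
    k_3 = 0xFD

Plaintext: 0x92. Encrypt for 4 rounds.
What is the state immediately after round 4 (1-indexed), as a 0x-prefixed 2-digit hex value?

0x9A

s_0 = plaintext = 0x92
s_1 = Round(s_0, k_0) = 0x20
s_2 = Round(s_1, k_1) = 0x06
s_3 = Round(s_2, k_2) = 0x69
s_4 = Round(s_3, k_3) = 0x9A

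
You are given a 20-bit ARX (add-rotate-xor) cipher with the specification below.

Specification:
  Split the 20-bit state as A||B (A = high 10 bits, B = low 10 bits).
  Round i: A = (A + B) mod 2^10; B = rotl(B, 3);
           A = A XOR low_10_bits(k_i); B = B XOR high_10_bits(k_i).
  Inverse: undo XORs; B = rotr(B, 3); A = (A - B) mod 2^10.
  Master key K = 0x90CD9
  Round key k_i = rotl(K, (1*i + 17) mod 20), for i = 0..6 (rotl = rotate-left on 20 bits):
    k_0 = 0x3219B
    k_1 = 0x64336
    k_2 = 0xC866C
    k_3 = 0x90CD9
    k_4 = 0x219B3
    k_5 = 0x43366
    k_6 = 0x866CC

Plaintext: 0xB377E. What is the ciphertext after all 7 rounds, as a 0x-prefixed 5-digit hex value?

0x29096

s_0 = plaintext = 0xB377E
s_1 = Round(s_0, k_0) = 0xF433E
s_2 = Round(s_1, k_1) = 0x0E066
s_3 = Round(s_2, k_2) = 0xBC811
s_4 = Round(s_3, k_3) = 0xF6ACB
s_5 = Round(s_4, k_4) = 0xC5ADB
s_6 = Round(s_5, k_5) = 0xA5FD1
s_7 = Round(s_6, k_6) = 0x29096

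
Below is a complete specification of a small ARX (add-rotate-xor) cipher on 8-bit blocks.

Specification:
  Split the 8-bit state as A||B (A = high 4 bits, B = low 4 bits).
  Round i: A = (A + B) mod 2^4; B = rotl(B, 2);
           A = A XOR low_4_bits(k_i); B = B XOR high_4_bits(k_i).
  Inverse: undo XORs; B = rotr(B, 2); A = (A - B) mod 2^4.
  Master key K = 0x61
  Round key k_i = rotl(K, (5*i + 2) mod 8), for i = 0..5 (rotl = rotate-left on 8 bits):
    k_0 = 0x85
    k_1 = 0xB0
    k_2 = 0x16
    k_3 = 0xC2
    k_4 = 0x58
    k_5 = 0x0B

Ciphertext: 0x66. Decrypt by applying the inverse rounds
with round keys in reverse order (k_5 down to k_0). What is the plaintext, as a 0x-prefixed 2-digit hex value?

s_0 = ciphertext = 0x66
s_1 = InvRound(s_0, k_5) = 0x49
s_2 = InvRound(s_1, k_4) = 0x93
s_3 = InvRound(s_2, k_3) = 0xCF
s_4 = InvRound(s_3, k_2) = 0xFB
s_5 = InvRound(s_4, k_1) = 0xF0
s_6 = InvRound(s_5, k_0) = 0x82

0x82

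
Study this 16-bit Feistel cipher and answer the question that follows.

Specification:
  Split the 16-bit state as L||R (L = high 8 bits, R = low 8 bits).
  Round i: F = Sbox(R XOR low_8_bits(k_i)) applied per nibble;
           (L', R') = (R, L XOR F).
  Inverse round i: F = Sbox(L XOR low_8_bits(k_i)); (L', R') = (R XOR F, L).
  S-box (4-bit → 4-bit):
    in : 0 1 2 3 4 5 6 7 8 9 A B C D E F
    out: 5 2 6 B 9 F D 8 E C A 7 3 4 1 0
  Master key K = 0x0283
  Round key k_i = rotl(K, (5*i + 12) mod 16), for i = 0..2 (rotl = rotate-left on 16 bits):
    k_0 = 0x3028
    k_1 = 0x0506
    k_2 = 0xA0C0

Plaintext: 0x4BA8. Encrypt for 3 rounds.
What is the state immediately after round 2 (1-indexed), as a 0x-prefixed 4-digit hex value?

s_0 = plaintext = 0x4BA8
s_1 = Round(s_0, k_0) = 0xA8AE
s_2 = Round(s_1, k_1) = 0xAE06
s_3 = Round(s_2, k_2) = 0x0693

0xAE06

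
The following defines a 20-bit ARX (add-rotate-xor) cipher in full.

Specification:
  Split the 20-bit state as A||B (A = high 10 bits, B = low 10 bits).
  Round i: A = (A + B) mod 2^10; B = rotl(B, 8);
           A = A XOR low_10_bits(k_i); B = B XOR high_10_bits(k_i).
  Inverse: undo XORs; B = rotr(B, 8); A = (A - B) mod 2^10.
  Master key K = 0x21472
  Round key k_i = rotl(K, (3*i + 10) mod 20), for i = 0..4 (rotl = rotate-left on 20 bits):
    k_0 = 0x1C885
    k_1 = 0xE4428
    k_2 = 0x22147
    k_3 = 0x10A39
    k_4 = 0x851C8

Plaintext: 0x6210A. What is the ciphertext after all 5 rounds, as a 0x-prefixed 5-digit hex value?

0x3F3D0

s_0 = plaintext = 0x6210A
s_1 = Round(s_0, k_0) = 0x85E30
s_2 = Round(s_1, k_1) = 0x1BF1D
s_3 = Round(s_2, k_2) = 0xB2D4F
s_4 = Round(s_3, k_3) = 0x88F11
s_5 = Round(s_4, k_4) = 0x3F3D0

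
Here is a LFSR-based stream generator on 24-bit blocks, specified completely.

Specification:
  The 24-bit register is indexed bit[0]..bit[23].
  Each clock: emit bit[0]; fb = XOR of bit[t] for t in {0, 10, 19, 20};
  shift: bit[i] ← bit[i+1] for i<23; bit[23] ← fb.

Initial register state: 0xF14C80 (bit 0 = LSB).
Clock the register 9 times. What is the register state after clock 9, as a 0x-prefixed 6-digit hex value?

0x5178A6

reg_0 = 0xF14C80
clock 1: out=0, reg = 0x78A640
clock 2: out=0, reg = 0xBC5320
clock 3: out=0, reg = 0x5E2990
clock 4: out=0, reg = 0x2F14C8
clock 5: out=0, reg = 0x178A64
clock 6: out=0, reg = 0x8BC532
clock 7: out=0, reg = 0x45E299
clock 8: out=1, reg = 0xA2F14C
clock 9: out=0, reg = 0x5178A6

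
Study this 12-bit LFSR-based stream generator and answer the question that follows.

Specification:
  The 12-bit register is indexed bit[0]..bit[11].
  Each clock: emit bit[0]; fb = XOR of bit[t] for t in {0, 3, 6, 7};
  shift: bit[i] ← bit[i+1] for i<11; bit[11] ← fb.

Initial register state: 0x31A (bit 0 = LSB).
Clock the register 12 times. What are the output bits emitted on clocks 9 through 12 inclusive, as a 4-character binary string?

1100

reg_0 = 0x31A
clock 1: out=0, reg = 0x98D
clock 2: out=1, reg = 0xCC6
clock 3: out=0, reg = 0x663
clock 4: out=1, reg = 0x331
clock 5: out=1, reg = 0x998
clock 6: out=0, reg = 0x4CC
clock 7: out=0, reg = 0xA66
clock 8: out=0, reg = 0xD33
clock 9: out=1, reg = 0xE99
clock 10: out=1, reg = 0xF4C
clock 11: out=0, reg = 0x7A6
clock 12: out=0, reg = 0xBD3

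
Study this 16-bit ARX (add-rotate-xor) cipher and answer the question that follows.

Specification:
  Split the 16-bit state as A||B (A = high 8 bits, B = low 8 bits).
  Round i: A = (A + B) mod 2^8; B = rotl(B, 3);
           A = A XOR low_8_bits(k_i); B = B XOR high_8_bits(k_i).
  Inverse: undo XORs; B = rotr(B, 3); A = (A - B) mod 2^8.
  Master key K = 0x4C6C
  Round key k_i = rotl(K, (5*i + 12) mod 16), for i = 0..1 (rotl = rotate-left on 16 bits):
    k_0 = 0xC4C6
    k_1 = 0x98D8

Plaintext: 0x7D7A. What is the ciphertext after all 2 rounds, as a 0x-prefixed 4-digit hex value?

0x9020

s_0 = plaintext = 0x7D7A
s_1 = Round(s_0, k_0) = 0x3117
s_2 = Round(s_1, k_1) = 0x9020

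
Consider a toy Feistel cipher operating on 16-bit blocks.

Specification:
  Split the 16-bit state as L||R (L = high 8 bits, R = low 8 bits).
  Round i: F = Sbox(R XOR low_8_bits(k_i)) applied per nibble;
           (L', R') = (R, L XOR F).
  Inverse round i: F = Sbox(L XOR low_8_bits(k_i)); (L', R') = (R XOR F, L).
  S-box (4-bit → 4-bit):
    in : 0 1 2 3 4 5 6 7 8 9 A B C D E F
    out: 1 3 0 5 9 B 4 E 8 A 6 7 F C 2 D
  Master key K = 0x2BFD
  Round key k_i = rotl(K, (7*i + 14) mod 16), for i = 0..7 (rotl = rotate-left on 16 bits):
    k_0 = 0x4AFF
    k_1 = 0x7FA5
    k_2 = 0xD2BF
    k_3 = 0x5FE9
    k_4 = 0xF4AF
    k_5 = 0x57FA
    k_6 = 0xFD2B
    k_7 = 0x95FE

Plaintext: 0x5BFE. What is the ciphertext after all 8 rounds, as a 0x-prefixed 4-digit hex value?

s_0 = plaintext = 0x5BFE
s_1 = Round(s_0, k_0) = 0xFE48
s_2 = Round(s_1, k_1) = 0x48D2
s_3 = Round(s_2, k_2) = 0xD204
s_4 = Round(s_3, k_3) = 0x04FE
s_5 = Round(s_4, k_4) = 0xFEB7
s_6 = Round(s_5, k_5) = 0xB762
s_7 = Round(s_6, k_6) = 0x622D
s_8 = Round(s_7, k_7) = 0x2DA7

0x2DA7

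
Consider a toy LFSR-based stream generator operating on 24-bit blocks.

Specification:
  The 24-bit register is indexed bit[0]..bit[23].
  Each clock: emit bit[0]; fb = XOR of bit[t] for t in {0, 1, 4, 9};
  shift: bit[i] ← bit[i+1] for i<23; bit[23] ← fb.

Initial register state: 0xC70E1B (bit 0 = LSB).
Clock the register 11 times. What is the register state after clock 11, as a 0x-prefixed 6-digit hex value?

0x4E18E1

reg_0 = 0xC70E1B
clock 1: out=1, reg = 0x63870D
clock 2: out=1, reg = 0x31C386
clock 3: out=0, reg = 0x18E1C3
clock 4: out=1, reg = 0x0C70E1
clock 5: out=1, reg = 0x863870
clock 6: out=0, reg = 0xC31C38
clock 7: out=0, reg = 0xE18E1C
clock 8: out=0, reg = 0x70C70E
clock 9: out=0, reg = 0x386387
clock 10: out=1, reg = 0x9C31C3
clock 11: out=1, reg = 0x4E18E1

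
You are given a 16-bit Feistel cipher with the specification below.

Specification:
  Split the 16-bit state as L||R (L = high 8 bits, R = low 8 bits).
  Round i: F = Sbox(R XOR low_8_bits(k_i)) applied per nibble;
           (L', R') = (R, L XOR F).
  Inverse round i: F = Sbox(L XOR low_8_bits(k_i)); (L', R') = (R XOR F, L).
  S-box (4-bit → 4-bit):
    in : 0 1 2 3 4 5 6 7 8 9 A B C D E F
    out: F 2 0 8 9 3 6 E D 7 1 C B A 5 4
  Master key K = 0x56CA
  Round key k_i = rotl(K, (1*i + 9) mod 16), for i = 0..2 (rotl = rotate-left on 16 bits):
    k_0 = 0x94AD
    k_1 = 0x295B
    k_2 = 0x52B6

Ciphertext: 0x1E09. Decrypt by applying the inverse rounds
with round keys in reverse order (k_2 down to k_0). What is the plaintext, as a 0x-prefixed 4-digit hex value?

0x1A8A

s_0 = ciphertext = 0x1E09
s_1 = InvRound(s_0, k_2) = 0x141E
s_2 = InvRound(s_1, k_1) = 0x8A14
s_3 = InvRound(s_2, k_0) = 0x1A8A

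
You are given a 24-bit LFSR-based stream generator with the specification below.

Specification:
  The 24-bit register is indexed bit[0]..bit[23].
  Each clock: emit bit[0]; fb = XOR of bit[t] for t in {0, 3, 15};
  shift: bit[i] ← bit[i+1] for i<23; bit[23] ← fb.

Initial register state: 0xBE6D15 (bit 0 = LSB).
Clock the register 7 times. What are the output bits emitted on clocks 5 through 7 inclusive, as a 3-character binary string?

100

reg_0 = 0xBE6D15
clock 1: out=1, reg = 0xDF368A
clock 2: out=0, reg = 0xEF9B45
clock 3: out=1, reg = 0x77CDA2
clock 4: out=0, reg = 0xBBE6D1
clock 5: out=1, reg = 0x5DF368
clock 6: out=0, reg = 0x2EF9B4
clock 7: out=0, reg = 0x977CDA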